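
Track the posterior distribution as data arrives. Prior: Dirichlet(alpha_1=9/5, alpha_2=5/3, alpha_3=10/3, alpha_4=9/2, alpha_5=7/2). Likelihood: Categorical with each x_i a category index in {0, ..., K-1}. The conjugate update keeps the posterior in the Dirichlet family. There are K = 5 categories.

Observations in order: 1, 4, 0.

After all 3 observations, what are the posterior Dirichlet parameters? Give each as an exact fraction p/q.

alpha_1=14/5, alpha_2=8/3, alpha_3=10/3, alpha_4=9/2, alpha_5=9/2

obs 1: x=1 → posterior Dirichlet(9/5, 8/3, 10/3, 9/2, 7/2)
obs 2: x=4 → posterior Dirichlet(9/5, 8/3, 10/3, 9/2, 9/2)
obs 3: x=0 → posterior Dirichlet(14/5, 8/3, 10/3, 9/2, 9/2)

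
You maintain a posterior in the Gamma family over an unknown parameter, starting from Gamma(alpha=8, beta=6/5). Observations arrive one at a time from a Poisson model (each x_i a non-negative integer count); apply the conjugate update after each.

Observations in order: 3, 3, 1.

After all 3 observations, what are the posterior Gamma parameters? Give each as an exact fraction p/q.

obs 1: x=3 → posterior Gamma(11, 11/5)
obs 2: x=3 → posterior Gamma(14, 16/5)
obs 3: x=1 → posterior Gamma(15, 21/5)

alpha=15, beta=21/5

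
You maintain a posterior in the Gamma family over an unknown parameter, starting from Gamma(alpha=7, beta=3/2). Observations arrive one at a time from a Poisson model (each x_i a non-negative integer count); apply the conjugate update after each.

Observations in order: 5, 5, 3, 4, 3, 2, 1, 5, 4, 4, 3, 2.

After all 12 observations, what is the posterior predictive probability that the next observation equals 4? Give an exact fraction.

2029303098167972137917865032311198713463915013166348886834887964552140190400/11083984014029299642865954626156618594848630761272269796423949481912843741841

obs 1: x=5 → posterior Gamma(12, 5/2)
obs 2: x=5 → posterior Gamma(17, 7/2)
obs 3: x=3 → posterior Gamma(20, 9/2)
obs 4: x=4 → posterior Gamma(24, 11/2)
obs 5: x=3 → posterior Gamma(27, 13/2)
obs 6: x=2 → posterior Gamma(29, 15/2)
obs 7: x=1 → posterior Gamma(30, 17/2)
obs 8: x=5 → posterior Gamma(35, 19/2)
obs 9: x=4 → posterior Gamma(39, 21/2)
obs 10: x=4 → posterior Gamma(43, 23/2)
obs 11: x=3 → posterior Gamma(46, 25/2)
obs 12: x=2 → posterior Gamma(48, 27/2)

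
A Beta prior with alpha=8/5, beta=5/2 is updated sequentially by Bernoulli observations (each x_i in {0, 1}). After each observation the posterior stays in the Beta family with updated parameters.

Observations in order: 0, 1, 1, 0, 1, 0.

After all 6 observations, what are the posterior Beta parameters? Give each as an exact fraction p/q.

obs 1: x=0 → posterior Beta(8/5, 7/2)
obs 2: x=1 → posterior Beta(13/5, 7/2)
obs 3: x=1 → posterior Beta(18/5, 7/2)
obs 4: x=0 → posterior Beta(18/5, 9/2)
obs 5: x=1 → posterior Beta(23/5, 9/2)
obs 6: x=0 → posterior Beta(23/5, 11/2)

alpha=23/5, beta=11/2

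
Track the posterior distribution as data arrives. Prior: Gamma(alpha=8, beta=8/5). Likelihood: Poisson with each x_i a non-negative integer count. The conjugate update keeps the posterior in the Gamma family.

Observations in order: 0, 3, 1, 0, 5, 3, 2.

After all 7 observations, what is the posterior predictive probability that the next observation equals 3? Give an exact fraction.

obs 1: x=0 → posterior Gamma(8, 13/5)
obs 2: x=3 → posterior Gamma(11, 18/5)
obs 3: x=1 → posterior Gamma(12, 23/5)
obs 4: x=0 → posterior Gamma(12, 28/5)
obs 5: x=5 → posterior Gamma(17, 33/5)
obs 6: x=3 → posterior Gamma(20, 38/5)
obs 7: x=2 → posterior Gamma(22, 43/5)

27310934264720426522722873469359898224625/134258239290870098503518725228988985245696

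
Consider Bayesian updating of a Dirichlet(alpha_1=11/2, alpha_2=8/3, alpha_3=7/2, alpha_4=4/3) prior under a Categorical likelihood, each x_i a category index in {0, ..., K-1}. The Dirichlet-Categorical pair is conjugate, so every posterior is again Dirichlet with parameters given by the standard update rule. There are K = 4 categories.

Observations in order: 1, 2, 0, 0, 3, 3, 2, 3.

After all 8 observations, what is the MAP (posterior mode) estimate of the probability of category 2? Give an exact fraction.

obs 1: x=1 → posterior Dirichlet(11/2, 11/3, 7/2, 4/3)
obs 2: x=2 → posterior Dirichlet(11/2, 11/3, 9/2, 4/3)
obs 3: x=0 → posterior Dirichlet(13/2, 11/3, 9/2, 4/3)
obs 4: x=0 → posterior Dirichlet(15/2, 11/3, 9/2, 4/3)
obs 5: x=3 → posterior Dirichlet(15/2, 11/3, 9/2, 7/3)
obs 6: x=3 → posterior Dirichlet(15/2, 11/3, 9/2, 10/3)
obs 7: x=2 → posterior Dirichlet(15/2, 11/3, 11/2, 10/3)
obs 8: x=3 → posterior Dirichlet(15/2, 11/3, 11/2, 13/3)

9/34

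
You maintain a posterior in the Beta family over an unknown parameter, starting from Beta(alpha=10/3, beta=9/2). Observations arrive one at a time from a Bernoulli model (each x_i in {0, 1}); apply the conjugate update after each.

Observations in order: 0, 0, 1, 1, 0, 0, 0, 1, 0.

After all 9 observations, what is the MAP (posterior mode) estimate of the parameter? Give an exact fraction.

32/89

obs 1: x=0 → posterior Beta(10/3, 11/2)
obs 2: x=0 → posterior Beta(10/3, 13/2)
obs 3: x=1 → posterior Beta(13/3, 13/2)
obs 4: x=1 → posterior Beta(16/3, 13/2)
obs 5: x=0 → posterior Beta(16/3, 15/2)
obs 6: x=0 → posterior Beta(16/3, 17/2)
obs 7: x=0 → posterior Beta(16/3, 19/2)
obs 8: x=1 → posterior Beta(19/3, 19/2)
obs 9: x=0 → posterior Beta(19/3, 21/2)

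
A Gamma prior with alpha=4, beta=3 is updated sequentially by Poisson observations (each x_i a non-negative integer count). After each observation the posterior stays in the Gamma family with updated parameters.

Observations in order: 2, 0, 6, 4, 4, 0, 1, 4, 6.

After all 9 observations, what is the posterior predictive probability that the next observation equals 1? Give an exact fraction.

88303988733514367954369508412489728/442779263776840698304313192148785281

obs 1: x=2 → posterior Gamma(6, 4)
obs 2: x=0 → posterior Gamma(6, 5)
obs 3: x=6 → posterior Gamma(12, 6)
obs 4: x=4 → posterior Gamma(16, 7)
obs 5: x=4 → posterior Gamma(20, 8)
obs 6: x=0 → posterior Gamma(20, 9)
obs 7: x=1 → posterior Gamma(21, 10)
obs 8: x=4 → posterior Gamma(25, 11)
obs 9: x=6 → posterior Gamma(31, 12)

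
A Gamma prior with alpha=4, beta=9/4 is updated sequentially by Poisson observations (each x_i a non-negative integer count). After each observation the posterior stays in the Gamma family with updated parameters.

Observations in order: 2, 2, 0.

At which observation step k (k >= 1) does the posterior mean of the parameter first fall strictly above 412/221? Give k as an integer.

k = 2

obs 1: x=2 → posterior Gamma(6, 13/4)
obs 2: x=2 → posterior Gamma(8, 17/4)
obs 3: x=0 → posterior Gamma(8, 21/4)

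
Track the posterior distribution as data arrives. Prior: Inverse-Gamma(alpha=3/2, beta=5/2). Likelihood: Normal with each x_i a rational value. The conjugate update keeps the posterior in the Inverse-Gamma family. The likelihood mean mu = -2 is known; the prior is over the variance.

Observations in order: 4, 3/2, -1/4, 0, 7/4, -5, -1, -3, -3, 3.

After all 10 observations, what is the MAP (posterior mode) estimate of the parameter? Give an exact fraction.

obs 1: x=4 → posterior Inverse-Gamma(2, 41/2)
obs 2: x=3/2 → posterior Inverse-Gamma(5/2, 213/8)
obs 3: x=-1/4 → posterior Inverse-Gamma(3, 901/32)
obs 4: x=0 → posterior Inverse-Gamma(7/2, 965/32)
obs 5: x=7/4 → posterior Inverse-Gamma(4, 595/16)
obs 6: x=-5 → posterior Inverse-Gamma(9/2, 667/16)
obs 7: x=-1 → posterior Inverse-Gamma(5, 675/16)
obs 8: x=-3 → posterior Inverse-Gamma(11/2, 683/16)
obs 9: x=-3 → posterior Inverse-Gamma(6, 691/16)
obs 10: x=3 → posterior Inverse-Gamma(13/2, 891/16)

297/40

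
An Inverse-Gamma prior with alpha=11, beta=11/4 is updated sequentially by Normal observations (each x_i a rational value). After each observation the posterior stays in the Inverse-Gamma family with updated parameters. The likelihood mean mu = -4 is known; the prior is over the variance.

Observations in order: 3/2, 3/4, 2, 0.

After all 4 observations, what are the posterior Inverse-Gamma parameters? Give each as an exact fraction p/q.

alpha=13, beta=1765/32

obs 1: x=3/2 → posterior Inverse-Gamma(23/2, 143/8)
obs 2: x=3/4 → posterior Inverse-Gamma(12, 933/32)
obs 3: x=2 → posterior Inverse-Gamma(25/2, 1509/32)
obs 4: x=0 → posterior Inverse-Gamma(13, 1765/32)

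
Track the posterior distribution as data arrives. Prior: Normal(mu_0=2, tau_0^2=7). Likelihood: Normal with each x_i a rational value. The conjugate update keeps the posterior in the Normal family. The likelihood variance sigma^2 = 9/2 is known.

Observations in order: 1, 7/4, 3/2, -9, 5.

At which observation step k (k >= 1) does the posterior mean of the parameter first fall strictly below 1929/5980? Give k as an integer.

obs 1: x=1 → posterior Normal(32/23, 63/23)
obs 2: x=7/4 → posterior Normal(113/74, 63/37)
obs 3: x=3/2 → posterior Normal(155/102, 21/17)
obs 4: x=-9 → posterior Normal(-97/130, 63/65)
obs 5: x=5 → posterior Normal(43/158, 63/79)

k = 4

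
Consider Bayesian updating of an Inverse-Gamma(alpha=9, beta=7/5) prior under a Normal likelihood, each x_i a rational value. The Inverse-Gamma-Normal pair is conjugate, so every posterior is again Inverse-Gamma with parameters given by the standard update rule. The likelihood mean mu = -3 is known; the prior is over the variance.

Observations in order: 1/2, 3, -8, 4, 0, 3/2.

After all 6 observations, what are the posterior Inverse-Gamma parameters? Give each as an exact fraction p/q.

obs 1: x=1/2 → posterior Inverse-Gamma(19/2, 301/40)
obs 2: x=3 → posterior Inverse-Gamma(10, 1021/40)
obs 3: x=-8 → posterior Inverse-Gamma(21/2, 1521/40)
obs 4: x=4 → posterior Inverse-Gamma(11, 2501/40)
obs 5: x=0 → posterior Inverse-Gamma(23/2, 2681/40)
obs 6: x=3/2 → posterior Inverse-Gamma(12, 1543/20)

alpha=12, beta=1543/20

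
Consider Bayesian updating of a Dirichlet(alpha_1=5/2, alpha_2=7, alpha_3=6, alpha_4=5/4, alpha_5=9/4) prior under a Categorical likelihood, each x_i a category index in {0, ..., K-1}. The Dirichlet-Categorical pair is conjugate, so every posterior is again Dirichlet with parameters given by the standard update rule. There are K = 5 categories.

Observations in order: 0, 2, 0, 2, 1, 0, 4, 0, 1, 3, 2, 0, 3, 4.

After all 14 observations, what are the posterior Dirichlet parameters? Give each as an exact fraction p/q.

obs 1: x=0 → posterior Dirichlet(7/2, 7, 6, 5/4, 9/4)
obs 2: x=2 → posterior Dirichlet(7/2, 7, 7, 5/4, 9/4)
obs 3: x=0 → posterior Dirichlet(9/2, 7, 7, 5/4, 9/4)
obs 4: x=2 → posterior Dirichlet(9/2, 7, 8, 5/4, 9/4)
obs 5: x=1 → posterior Dirichlet(9/2, 8, 8, 5/4, 9/4)
obs 6: x=0 → posterior Dirichlet(11/2, 8, 8, 5/4, 9/4)
obs 7: x=4 → posterior Dirichlet(11/2, 8, 8, 5/4, 13/4)
obs 8: x=0 → posterior Dirichlet(13/2, 8, 8, 5/4, 13/4)
obs 9: x=1 → posterior Dirichlet(13/2, 9, 8, 5/4, 13/4)
obs 10: x=3 → posterior Dirichlet(13/2, 9, 8, 9/4, 13/4)
obs 11: x=2 → posterior Dirichlet(13/2, 9, 9, 9/4, 13/4)
obs 12: x=0 → posterior Dirichlet(15/2, 9, 9, 9/4, 13/4)
obs 13: x=3 → posterior Dirichlet(15/2, 9, 9, 13/4, 13/4)
obs 14: x=4 → posterior Dirichlet(15/2, 9, 9, 13/4, 17/4)

alpha_1=15/2, alpha_2=9, alpha_3=9, alpha_4=13/4, alpha_5=17/4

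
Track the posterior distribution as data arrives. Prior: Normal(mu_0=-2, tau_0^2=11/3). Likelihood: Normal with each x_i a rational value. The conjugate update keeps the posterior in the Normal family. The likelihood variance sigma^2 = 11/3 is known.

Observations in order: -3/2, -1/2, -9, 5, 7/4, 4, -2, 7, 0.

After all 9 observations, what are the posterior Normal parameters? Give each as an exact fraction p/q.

mu_0=11/40, tau_0^2=11/30

obs 1: x=-3/2 → posterior Normal(-7/4, 11/6)
obs 2: x=-1/2 → posterior Normal(-4/3, 11/9)
obs 3: x=-9 → posterior Normal(-13/4, 11/12)
obs 4: x=5 → posterior Normal(-8/5, 11/15)
obs 5: x=7/4 → posterior Normal(-25/24, 11/18)
obs 6: x=4 → posterior Normal(-9/28, 11/21)
obs 7: x=-2 → posterior Normal(-17/32, 11/24)
obs 8: x=7 → posterior Normal(11/36, 11/27)
obs 9: x=0 → posterior Normal(11/40, 11/30)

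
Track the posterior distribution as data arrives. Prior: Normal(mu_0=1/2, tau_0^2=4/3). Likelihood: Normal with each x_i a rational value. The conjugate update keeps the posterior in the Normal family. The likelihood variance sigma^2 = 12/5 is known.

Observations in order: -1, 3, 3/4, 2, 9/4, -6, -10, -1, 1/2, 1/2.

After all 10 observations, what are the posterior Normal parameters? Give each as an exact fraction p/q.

mu_0=-81/118, tau_0^2=12/59

obs 1: x=-1 → posterior Normal(-1/28, 6/7)
obs 2: x=3 → posterior Normal(29/38, 12/19)
obs 3: x=3/4 → posterior Normal(73/96, 1/2)
obs 4: x=2 → posterior Normal(113/116, 12/29)
obs 5: x=9/4 → posterior Normal(79/68, 6/17)
obs 6: x=-6 → posterior Normal(19/78, 4/13)
obs 7: x=-10 → posterior Normal(-81/88, 3/11)
obs 8: x=-1 → posterior Normal(-13/14, 12/49)
obs 9: x=1/2 → posterior Normal(-43/54, 2/9)
obs 10: x=1/2 → posterior Normal(-81/118, 12/59)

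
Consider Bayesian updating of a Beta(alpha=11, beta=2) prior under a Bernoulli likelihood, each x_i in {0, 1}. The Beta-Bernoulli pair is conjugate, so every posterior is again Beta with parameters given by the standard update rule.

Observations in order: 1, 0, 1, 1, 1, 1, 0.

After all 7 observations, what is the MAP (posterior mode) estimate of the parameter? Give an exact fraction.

5/6

obs 1: x=1 → posterior Beta(12, 2)
obs 2: x=0 → posterior Beta(12, 3)
obs 3: x=1 → posterior Beta(13, 3)
obs 4: x=1 → posterior Beta(14, 3)
obs 5: x=1 → posterior Beta(15, 3)
obs 6: x=1 → posterior Beta(16, 3)
obs 7: x=0 → posterior Beta(16, 4)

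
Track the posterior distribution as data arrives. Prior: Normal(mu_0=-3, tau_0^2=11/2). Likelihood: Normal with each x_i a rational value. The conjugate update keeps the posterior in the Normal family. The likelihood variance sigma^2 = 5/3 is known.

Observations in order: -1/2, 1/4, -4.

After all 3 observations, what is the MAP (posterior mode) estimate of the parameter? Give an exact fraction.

-681/436

obs 1: x=-1/2 → posterior Normal(-93/86, 55/43)
obs 2: x=1/4 → posterior Normal(-153/304, 55/76)
obs 3: x=-4 → posterior Normal(-681/436, 55/109)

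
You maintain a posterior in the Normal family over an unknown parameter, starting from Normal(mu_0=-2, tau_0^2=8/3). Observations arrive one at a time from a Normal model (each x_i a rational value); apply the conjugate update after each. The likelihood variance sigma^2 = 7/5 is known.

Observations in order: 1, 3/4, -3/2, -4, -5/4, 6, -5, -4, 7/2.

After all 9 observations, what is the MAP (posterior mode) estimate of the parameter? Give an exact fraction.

obs 1: x=1 → posterior Normal(-2/61, 56/61)
obs 2: x=3/4 → posterior Normal(28/101, 56/101)
obs 3: x=-3/2 → posterior Normal(-32/141, 56/141)
obs 4: x=-4 → posterior Normal(-192/181, 56/181)
obs 5: x=-5/4 → posterior Normal(-242/221, 56/221)
obs 6: x=6 → posterior Normal(-2/261, 56/261)
obs 7: x=-5 → posterior Normal(-202/301, 8/43)
obs 8: x=-4 → posterior Normal(-362/341, 56/341)
obs 9: x=7/2 → posterior Normal(-74/127, 56/381)

-74/127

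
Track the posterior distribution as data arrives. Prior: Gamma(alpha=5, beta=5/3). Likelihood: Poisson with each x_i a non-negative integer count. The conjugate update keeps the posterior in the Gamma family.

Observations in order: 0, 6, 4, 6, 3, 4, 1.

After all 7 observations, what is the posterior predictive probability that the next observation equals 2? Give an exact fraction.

obs 1: x=0 → posterior Gamma(5, 8/3)
obs 2: x=6 → posterior Gamma(11, 11/3)
obs 3: x=4 → posterior Gamma(15, 14/3)
obs 4: x=6 → posterior Gamma(21, 17/3)
obs 5: x=3 → posterior Gamma(24, 20/3)
obs 6: x=4 → posterior Gamma(28, 23/3)
obs 7: x=1 → posterior Gamma(29, 26/3)

14606994295132334580765916884544467511541760/74462898441675122902293018227199467668020601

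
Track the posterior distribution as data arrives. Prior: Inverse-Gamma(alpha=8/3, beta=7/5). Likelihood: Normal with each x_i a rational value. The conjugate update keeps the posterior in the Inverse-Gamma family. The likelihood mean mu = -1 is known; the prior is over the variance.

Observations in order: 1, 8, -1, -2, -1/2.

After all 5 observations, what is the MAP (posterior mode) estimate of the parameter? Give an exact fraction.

5343/740

obs 1: x=1 → posterior Inverse-Gamma(19/6, 17/5)
obs 2: x=8 → posterior Inverse-Gamma(11/3, 439/10)
obs 3: x=-1 → posterior Inverse-Gamma(25/6, 439/10)
obs 4: x=-2 → posterior Inverse-Gamma(14/3, 222/5)
obs 5: x=-1/2 → posterior Inverse-Gamma(31/6, 1781/40)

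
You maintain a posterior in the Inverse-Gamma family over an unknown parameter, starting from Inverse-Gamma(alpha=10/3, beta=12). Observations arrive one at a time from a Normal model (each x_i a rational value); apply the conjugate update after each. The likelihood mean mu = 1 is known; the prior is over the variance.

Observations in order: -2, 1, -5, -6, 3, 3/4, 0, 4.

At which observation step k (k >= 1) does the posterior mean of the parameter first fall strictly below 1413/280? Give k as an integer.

obs 1: x=-2 → posterior Inverse-Gamma(23/6, 33/2)
obs 2: x=1 → posterior Inverse-Gamma(13/3, 33/2)
obs 3: x=-5 → posterior Inverse-Gamma(29/6, 69/2)
obs 4: x=-6 → posterior Inverse-Gamma(16/3, 59)
obs 5: x=3 → posterior Inverse-Gamma(35/6, 61)
obs 6: x=3/4 → posterior Inverse-Gamma(19/3, 1953/32)
obs 7: x=0 → posterior Inverse-Gamma(41/6, 1969/32)
obs 8: x=4 → posterior Inverse-Gamma(22/3, 2113/32)

k = 2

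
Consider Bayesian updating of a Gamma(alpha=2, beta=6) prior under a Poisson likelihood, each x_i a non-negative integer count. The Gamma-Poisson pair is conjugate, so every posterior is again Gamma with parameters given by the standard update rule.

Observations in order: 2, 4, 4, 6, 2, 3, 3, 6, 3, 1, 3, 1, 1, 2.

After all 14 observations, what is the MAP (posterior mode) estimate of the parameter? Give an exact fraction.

21/10

obs 1: x=2 → posterior Gamma(4, 7)
obs 2: x=4 → posterior Gamma(8, 8)
obs 3: x=4 → posterior Gamma(12, 9)
obs 4: x=6 → posterior Gamma(18, 10)
obs 5: x=2 → posterior Gamma(20, 11)
obs 6: x=3 → posterior Gamma(23, 12)
obs 7: x=3 → posterior Gamma(26, 13)
obs 8: x=6 → posterior Gamma(32, 14)
obs 9: x=3 → posterior Gamma(35, 15)
obs 10: x=1 → posterior Gamma(36, 16)
obs 11: x=3 → posterior Gamma(39, 17)
obs 12: x=1 → posterior Gamma(40, 18)
obs 13: x=1 → posterior Gamma(41, 19)
obs 14: x=2 → posterior Gamma(43, 20)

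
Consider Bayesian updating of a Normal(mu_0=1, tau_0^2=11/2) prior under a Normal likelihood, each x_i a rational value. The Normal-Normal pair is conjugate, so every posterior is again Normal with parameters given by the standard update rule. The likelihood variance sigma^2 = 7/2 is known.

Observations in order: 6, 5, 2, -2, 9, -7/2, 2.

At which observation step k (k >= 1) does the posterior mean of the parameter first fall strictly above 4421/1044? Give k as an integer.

obs 1: x=6 → posterior Normal(73/18, 77/36)
obs 2: x=5 → posterior Normal(128/29, 77/58)
obs 3: x=2 → posterior Normal(15/4, 77/80)
obs 4: x=-2 → posterior Normal(128/51, 77/102)
obs 5: x=9 → posterior Normal(227/62, 77/124)
obs 6: x=-7/2 → posterior Normal(377/146, 77/146)
obs 7: x=2 → posterior Normal(421/168, 11/24)

k = 2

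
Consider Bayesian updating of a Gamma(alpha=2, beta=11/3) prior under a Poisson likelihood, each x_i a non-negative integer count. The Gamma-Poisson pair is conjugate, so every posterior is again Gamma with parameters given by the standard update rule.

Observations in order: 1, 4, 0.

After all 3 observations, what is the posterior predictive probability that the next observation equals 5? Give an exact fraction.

143700480000000/21914624432020321

obs 1: x=1 → posterior Gamma(3, 14/3)
obs 2: x=4 → posterior Gamma(7, 17/3)
obs 3: x=0 → posterior Gamma(7, 20/3)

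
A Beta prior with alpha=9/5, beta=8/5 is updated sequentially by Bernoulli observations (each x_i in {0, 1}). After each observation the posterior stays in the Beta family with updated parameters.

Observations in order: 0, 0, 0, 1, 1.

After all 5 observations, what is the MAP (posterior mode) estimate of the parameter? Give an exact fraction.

7/16

obs 1: x=0 → posterior Beta(9/5, 13/5)
obs 2: x=0 → posterior Beta(9/5, 18/5)
obs 3: x=0 → posterior Beta(9/5, 23/5)
obs 4: x=1 → posterior Beta(14/5, 23/5)
obs 5: x=1 → posterior Beta(19/5, 23/5)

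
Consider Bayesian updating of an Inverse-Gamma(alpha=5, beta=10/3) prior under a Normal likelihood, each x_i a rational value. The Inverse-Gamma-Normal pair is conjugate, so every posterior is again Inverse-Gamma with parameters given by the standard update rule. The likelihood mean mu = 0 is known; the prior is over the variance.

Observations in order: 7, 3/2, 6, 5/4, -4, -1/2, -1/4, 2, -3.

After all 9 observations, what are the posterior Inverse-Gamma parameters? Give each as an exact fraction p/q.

alpha=19/2, beta=2995/48

obs 1: x=7 → posterior Inverse-Gamma(11/2, 167/6)
obs 2: x=3/2 → posterior Inverse-Gamma(6, 695/24)
obs 3: x=6 → posterior Inverse-Gamma(13/2, 1127/24)
obs 4: x=5/4 → posterior Inverse-Gamma(7, 4583/96)
obs 5: x=-4 → posterior Inverse-Gamma(15/2, 5351/96)
obs 6: x=-1/2 → posterior Inverse-Gamma(8, 5363/96)
obs 7: x=-1/4 → posterior Inverse-Gamma(17/2, 2683/48)
obs 8: x=2 → posterior Inverse-Gamma(9, 2779/48)
obs 9: x=-3 → posterior Inverse-Gamma(19/2, 2995/48)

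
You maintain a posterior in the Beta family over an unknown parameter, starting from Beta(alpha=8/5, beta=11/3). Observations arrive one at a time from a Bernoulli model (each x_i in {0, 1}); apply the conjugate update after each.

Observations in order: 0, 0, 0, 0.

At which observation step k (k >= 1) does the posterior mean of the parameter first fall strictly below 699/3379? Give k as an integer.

k = 3

obs 1: x=0 → posterior Beta(8/5, 14/3)
obs 2: x=0 → posterior Beta(8/5, 17/3)
obs 3: x=0 → posterior Beta(8/5, 20/3)
obs 4: x=0 → posterior Beta(8/5, 23/3)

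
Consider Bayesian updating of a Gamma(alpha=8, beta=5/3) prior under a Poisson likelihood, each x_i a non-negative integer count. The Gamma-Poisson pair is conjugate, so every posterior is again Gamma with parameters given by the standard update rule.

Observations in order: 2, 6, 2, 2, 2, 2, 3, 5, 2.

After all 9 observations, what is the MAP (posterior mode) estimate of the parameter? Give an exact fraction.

obs 1: x=2 → posterior Gamma(10, 8/3)
obs 2: x=6 → posterior Gamma(16, 11/3)
obs 3: x=2 → posterior Gamma(18, 14/3)
obs 4: x=2 → posterior Gamma(20, 17/3)
obs 5: x=2 → posterior Gamma(22, 20/3)
obs 6: x=2 → posterior Gamma(24, 23/3)
obs 7: x=3 → posterior Gamma(27, 26/3)
obs 8: x=5 → posterior Gamma(32, 29/3)
obs 9: x=2 → posterior Gamma(34, 32/3)

99/32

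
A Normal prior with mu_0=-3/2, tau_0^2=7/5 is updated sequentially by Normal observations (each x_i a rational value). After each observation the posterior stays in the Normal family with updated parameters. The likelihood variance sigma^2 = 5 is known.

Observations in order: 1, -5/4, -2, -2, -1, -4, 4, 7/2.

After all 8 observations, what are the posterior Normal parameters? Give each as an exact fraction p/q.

obs 1: x=1 → posterior Normal(-61/64, 35/32)
obs 2: x=-5/4 → posterior Normal(-157/156, 35/39)
obs 3: x=-2 → posterior Normal(-213/184, 35/46)
obs 4: x=-2 → posterior Normal(-269/212, 35/53)
obs 5: x=-1 → posterior Normal(-99/80, 7/12)
obs 6: x=-4 → posterior Normal(-409/268, 35/67)
obs 7: x=4 → posterior Normal(-297/296, 35/74)
obs 8: x=7/2 → posterior Normal(-199/324, 35/81)

mu_0=-199/324, tau_0^2=35/81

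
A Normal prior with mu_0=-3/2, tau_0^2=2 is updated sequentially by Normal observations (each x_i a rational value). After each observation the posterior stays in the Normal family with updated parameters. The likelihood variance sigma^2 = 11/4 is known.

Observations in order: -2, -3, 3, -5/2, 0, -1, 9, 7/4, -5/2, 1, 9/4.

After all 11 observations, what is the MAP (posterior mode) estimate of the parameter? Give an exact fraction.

7/22

obs 1: x=-2 → posterior Normal(-65/38, 22/19)
obs 2: x=-3 → posterior Normal(-113/54, 22/27)
obs 3: x=3 → posterior Normal(-13/14, 22/35)
obs 4: x=-5/2 → posterior Normal(-105/86, 22/43)
obs 5: x=0 → posterior Normal(-35/34, 22/51)
obs 6: x=-1 → posterior Normal(-121/118, 22/59)
obs 7: x=9 → posterior Normal(23/134, 22/67)
obs 8: x=7/4 → posterior Normal(17/50, 22/75)
obs 9: x=-5/2 → posterior Normal(11/166, 22/83)
obs 10: x=1 → posterior Normal(27/182, 22/91)
obs 11: x=9/4 → posterior Normal(7/22, 2/9)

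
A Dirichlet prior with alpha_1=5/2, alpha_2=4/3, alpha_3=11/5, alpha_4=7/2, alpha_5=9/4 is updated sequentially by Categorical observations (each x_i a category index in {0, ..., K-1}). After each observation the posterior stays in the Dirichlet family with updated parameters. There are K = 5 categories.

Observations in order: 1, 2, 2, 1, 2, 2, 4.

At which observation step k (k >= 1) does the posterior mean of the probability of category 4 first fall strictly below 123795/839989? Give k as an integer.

k = 4

obs 1: x=1 → posterior Dirichlet(5/2, 7/3, 11/5, 7/2, 9/4)
obs 2: x=2 → posterior Dirichlet(5/2, 7/3, 16/5, 7/2, 9/4)
obs 3: x=2 → posterior Dirichlet(5/2, 7/3, 21/5, 7/2, 9/4)
obs 4: x=1 → posterior Dirichlet(5/2, 10/3, 21/5, 7/2, 9/4)
obs 5: x=2 → posterior Dirichlet(5/2, 10/3, 26/5, 7/2, 9/4)
obs 6: x=2 → posterior Dirichlet(5/2, 10/3, 31/5, 7/2, 9/4)
obs 7: x=4 → posterior Dirichlet(5/2, 10/3, 31/5, 7/2, 13/4)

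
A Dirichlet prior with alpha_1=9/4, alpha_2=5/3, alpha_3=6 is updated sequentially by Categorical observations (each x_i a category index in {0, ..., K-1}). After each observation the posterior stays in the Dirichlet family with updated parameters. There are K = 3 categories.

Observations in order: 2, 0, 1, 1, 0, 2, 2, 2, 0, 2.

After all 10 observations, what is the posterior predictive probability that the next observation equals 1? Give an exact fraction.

obs 1: x=2 → posterior Dirichlet(9/4, 5/3, 7)
obs 2: x=0 → posterior Dirichlet(13/4, 5/3, 7)
obs 3: x=1 → posterior Dirichlet(13/4, 8/3, 7)
obs 4: x=1 → posterior Dirichlet(13/4, 11/3, 7)
obs 5: x=0 → posterior Dirichlet(17/4, 11/3, 7)
obs 6: x=2 → posterior Dirichlet(17/4, 11/3, 8)
obs 7: x=2 → posterior Dirichlet(17/4, 11/3, 9)
obs 8: x=2 → posterior Dirichlet(17/4, 11/3, 10)
obs 9: x=0 → posterior Dirichlet(21/4, 11/3, 10)
obs 10: x=2 → posterior Dirichlet(21/4, 11/3, 11)

44/239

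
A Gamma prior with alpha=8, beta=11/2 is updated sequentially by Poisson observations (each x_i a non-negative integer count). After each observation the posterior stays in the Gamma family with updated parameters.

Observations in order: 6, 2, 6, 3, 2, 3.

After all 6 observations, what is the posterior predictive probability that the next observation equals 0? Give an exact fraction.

obs 1: x=6 → posterior Gamma(14, 13/2)
obs 2: x=2 → posterior Gamma(16, 15/2)
obs 3: x=6 → posterior Gamma(22, 17/2)
obs 4: x=3 → posterior Gamma(25, 19/2)
obs 5: x=2 → posterior Gamma(27, 21/2)
obs 6: x=3 → posterior Gamma(30, 23/2)

71094348791151363024389554286420996798449/867361737988403547205962240695953369140625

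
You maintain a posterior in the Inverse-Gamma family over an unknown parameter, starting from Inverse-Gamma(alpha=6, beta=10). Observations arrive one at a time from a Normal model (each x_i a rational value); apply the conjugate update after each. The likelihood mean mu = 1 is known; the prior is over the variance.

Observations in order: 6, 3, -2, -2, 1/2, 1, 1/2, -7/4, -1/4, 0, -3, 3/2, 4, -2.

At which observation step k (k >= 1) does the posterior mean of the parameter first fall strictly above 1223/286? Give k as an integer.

k = 3

obs 1: x=6 → posterior Inverse-Gamma(13/2, 45/2)
obs 2: x=3 → posterior Inverse-Gamma(7, 49/2)
obs 3: x=-2 → posterior Inverse-Gamma(15/2, 29)
obs 4: x=-2 → posterior Inverse-Gamma(8, 67/2)
obs 5: x=1/2 → posterior Inverse-Gamma(17/2, 269/8)
obs 6: x=1 → posterior Inverse-Gamma(9, 269/8)
obs 7: x=1/2 → posterior Inverse-Gamma(19/2, 135/4)
obs 8: x=-7/4 → posterior Inverse-Gamma(10, 1201/32)
obs 9: x=-1/4 → posterior Inverse-Gamma(21/2, 613/16)
obs 10: x=0 → posterior Inverse-Gamma(11, 621/16)
obs 11: x=-3 → posterior Inverse-Gamma(23/2, 749/16)
obs 12: x=3/2 → posterior Inverse-Gamma(12, 751/16)
obs 13: x=4 → posterior Inverse-Gamma(25/2, 823/16)
obs 14: x=-2 → posterior Inverse-Gamma(13, 895/16)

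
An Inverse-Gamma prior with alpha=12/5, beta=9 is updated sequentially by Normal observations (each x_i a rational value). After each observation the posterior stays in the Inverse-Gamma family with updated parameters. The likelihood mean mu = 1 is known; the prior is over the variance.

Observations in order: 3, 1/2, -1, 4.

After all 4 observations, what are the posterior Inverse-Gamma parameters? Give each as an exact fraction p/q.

alpha=22/5, beta=141/8

obs 1: x=3 → posterior Inverse-Gamma(29/10, 11)
obs 2: x=1/2 → posterior Inverse-Gamma(17/5, 89/8)
obs 3: x=-1 → posterior Inverse-Gamma(39/10, 105/8)
obs 4: x=4 → posterior Inverse-Gamma(22/5, 141/8)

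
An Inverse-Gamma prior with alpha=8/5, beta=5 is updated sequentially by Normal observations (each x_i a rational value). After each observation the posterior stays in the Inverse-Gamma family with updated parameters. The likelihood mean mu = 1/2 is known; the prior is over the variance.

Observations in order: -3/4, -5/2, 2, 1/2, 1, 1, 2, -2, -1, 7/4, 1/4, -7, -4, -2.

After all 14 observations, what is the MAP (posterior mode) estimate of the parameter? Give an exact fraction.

9475/1536

obs 1: x=-3/4 → posterior Inverse-Gamma(21/10, 185/32)
obs 2: x=-5/2 → posterior Inverse-Gamma(13/5, 329/32)
obs 3: x=2 → posterior Inverse-Gamma(31/10, 365/32)
obs 4: x=1/2 → posterior Inverse-Gamma(18/5, 365/32)
obs 5: x=1 → posterior Inverse-Gamma(41/10, 369/32)
obs 6: x=1 → posterior Inverse-Gamma(23/5, 373/32)
obs 7: x=2 → posterior Inverse-Gamma(51/10, 409/32)
obs 8: x=-2 → posterior Inverse-Gamma(28/5, 509/32)
obs 9: x=-1 → posterior Inverse-Gamma(61/10, 545/32)
obs 10: x=7/4 → posterior Inverse-Gamma(33/5, 285/16)
obs 11: x=1/4 → posterior Inverse-Gamma(71/10, 571/32)
obs 12: x=-7 → posterior Inverse-Gamma(38/5, 1471/32)
obs 13: x=-4 → posterior Inverse-Gamma(81/10, 1795/32)
obs 14: x=-2 → posterior Inverse-Gamma(43/5, 1895/32)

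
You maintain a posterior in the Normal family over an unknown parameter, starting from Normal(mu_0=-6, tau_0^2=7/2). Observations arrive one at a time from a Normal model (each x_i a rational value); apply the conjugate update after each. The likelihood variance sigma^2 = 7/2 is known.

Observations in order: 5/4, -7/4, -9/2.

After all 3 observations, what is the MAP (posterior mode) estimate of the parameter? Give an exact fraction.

obs 1: x=5/4 → posterior Normal(-19/8, 7/4)
obs 2: x=-7/4 → posterior Normal(-13/6, 7/6)
obs 3: x=-9/2 → posterior Normal(-11/4, 7/8)

-11/4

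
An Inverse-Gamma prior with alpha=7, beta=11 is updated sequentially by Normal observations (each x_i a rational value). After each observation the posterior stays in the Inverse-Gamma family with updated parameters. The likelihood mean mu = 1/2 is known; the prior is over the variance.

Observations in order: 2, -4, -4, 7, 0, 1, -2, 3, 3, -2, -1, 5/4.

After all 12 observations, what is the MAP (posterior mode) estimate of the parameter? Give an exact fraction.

2165/448

obs 1: x=2 → posterior Inverse-Gamma(15/2, 97/8)
obs 2: x=-4 → posterior Inverse-Gamma(8, 89/4)
obs 3: x=-4 → posterior Inverse-Gamma(17/2, 259/8)
obs 4: x=7 → posterior Inverse-Gamma(9, 107/2)
obs 5: x=0 → posterior Inverse-Gamma(19/2, 429/8)
obs 6: x=1 → posterior Inverse-Gamma(10, 215/4)
obs 7: x=-2 → posterior Inverse-Gamma(21/2, 455/8)
obs 8: x=3 → posterior Inverse-Gamma(11, 60)
obs 9: x=3 → posterior Inverse-Gamma(23/2, 505/8)
obs 10: x=-2 → posterior Inverse-Gamma(12, 265/4)
obs 11: x=-1 → posterior Inverse-Gamma(25/2, 539/8)
obs 12: x=5/4 → posterior Inverse-Gamma(13, 2165/32)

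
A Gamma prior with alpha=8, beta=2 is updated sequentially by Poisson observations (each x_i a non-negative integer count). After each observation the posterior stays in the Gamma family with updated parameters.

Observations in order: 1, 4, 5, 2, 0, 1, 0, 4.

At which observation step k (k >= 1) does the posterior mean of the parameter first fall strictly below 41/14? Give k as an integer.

k = 5

obs 1: x=1 → posterior Gamma(9, 3)
obs 2: x=4 → posterior Gamma(13, 4)
obs 3: x=5 → posterior Gamma(18, 5)
obs 4: x=2 → posterior Gamma(20, 6)
obs 5: x=0 → posterior Gamma(20, 7)
obs 6: x=1 → posterior Gamma(21, 8)
obs 7: x=0 → posterior Gamma(21, 9)
obs 8: x=4 → posterior Gamma(25, 10)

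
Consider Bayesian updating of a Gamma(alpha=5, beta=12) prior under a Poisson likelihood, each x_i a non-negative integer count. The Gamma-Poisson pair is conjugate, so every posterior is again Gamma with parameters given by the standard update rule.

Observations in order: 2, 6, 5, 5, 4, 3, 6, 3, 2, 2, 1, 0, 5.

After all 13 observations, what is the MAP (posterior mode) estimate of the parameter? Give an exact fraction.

obs 1: x=2 → posterior Gamma(7, 13)
obs 2: x=6 → posterior Gamma(13, 14)
obs 3: x=5 → posterior Gamma(18, 15)
obs 4: x=5 → posterior Gamma(23, 16)
obs 5: x=4 → posterior Gamma(27, 17)
obs 6: x=3 → posterior Gamma(30, 18)
obs 7: x=6 → posterior Gamma(36, 19)
obs 8: x=3 → posterior Gamma(39, 20)
obs 9: x=2 → posterior Gamma(41, 21)
obs 10: x=2 → posterior Gamma(43, 22)
obs 11: x=1 → posterior Gamma(44, 23)
obs 12: x=0 → posterior Gamma(44, 24)
obs 13: x=5 → posterior Gamma(49, 25)

48/25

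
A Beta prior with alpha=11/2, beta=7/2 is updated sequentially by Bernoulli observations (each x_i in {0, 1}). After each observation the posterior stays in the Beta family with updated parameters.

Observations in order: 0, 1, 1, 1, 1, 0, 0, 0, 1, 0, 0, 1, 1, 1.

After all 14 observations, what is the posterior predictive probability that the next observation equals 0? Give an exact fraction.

obs 1: x=0 → posterior Beta(11/2, 9/2)
obs 2: x=1 → posterior Beta(13/2, 9/2)
obs 3: x=1 → posterior Beta(15/2, 9/2)
obs 4: x=1 → posterior Beta(17/2, 9/2)
obs 5: x=1 → posterior Beta(19/2, 9/2)
obs 6: x=0 → posterior Beta(19/2, 11/2)
obs 7: x=0 → posterior Beta(19/2, 13/2)
obs 8: x=0 → posterior Beta(19/2, 15/2)
obs 9: x=1 → posterior Beta(21/2, 15/2)
obs 10: x=0 → posterior Beta(21/2, 17/2)
obs 11: x=0 → posterior Beta(21/2, 19/2)
obs 12: x=1 → posterior Beta(23/2, 19/2)
obs 13: x=1 → posterior Beta(25/2, 19/2)
obs 14: x=1 → posterior Beta(27/2, 19/2)

19/46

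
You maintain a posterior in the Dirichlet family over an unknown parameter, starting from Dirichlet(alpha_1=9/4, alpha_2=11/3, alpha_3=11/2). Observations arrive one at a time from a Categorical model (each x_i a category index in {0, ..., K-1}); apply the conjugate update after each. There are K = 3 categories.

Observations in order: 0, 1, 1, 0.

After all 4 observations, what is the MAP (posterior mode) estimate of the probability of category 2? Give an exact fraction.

54/149

obs 1: x=0 → posterior Dirichlet(13/4, 11/3, 11/2)
obs 2: x=1 → posterior Dirichlet(13/4, 14/3, 11/2)
obs 3: x=1 → posterior Dirichlet(13/4, 17/3, 11/2)
obs 4: x=0 → posterior Dirichlet(17/4, 17/3, 11/2)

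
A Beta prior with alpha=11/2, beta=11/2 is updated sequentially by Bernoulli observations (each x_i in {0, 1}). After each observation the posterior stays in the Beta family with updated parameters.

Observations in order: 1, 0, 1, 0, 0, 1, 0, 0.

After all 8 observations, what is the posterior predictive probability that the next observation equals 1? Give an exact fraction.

17/38

obs 1: x=1 → posterior Beta(13/2, 11/2)
obs 2: x=0 → posterior Beta(13/2, 13/2)
obs 3: x=1 → posterior Beta(15/2, 13/2)
obs 4: x=0 → posterior Beta(15/2, 15/2)
obs 5: x=0 → posterior Beta(15/2, 17/2)
obs 6: x=1 → posterior Beta(17/2, 17/2)
obs 7: x=0 → posterior Beta(17/2, 19/2)
obs 8: x=0 → posterior Beta(17/2, 21/2)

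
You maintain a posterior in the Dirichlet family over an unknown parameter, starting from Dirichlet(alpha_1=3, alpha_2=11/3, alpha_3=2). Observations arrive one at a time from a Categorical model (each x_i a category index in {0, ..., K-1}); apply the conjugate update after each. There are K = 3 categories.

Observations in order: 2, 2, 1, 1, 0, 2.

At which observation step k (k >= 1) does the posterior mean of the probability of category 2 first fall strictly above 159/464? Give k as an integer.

obs 1: x=2 → posterior Dirichlet(3, 11/3, 3)
obs 2: x=2 → posterior Dirichlet(3, 11/3, 4)
obs 3: x=1 → posterior Dirichlet(3, 14/3, 4)
obs 4: x=1 → posterior Dirichlet(3, 17/3, 4)
obs 5: x=0 → posterior Dirichlet(4, 17/3, 4)
obs 6: x=2 → posterior Dirichlet(4, 17/3, 5)

k = 2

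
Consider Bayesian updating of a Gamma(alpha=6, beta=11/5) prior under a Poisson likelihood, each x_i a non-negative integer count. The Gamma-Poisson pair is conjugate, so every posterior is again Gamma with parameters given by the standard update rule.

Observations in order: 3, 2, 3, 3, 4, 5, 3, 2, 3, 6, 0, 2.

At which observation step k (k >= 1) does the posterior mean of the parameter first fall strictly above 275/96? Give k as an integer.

obs 1: x=3 → posterior Gamma(9, 16/5)
obs 2: x=2 → posterior Gamma(11, 21/5)
obs 3: x=3 → posterior Gamma(14, 26/5)
obs 4: x=3 → posterior Gamma(17, 31/5)
obs 5: x=4 → posterior Gamma(21, 36/5)
obs 6: x=5 → posterior Gamma(26, 41/5)
obs 7: x=3 → posterior Gamma(29, 46/5)
obs 8: x=2 → posterior Gamma(31, 51/5)
obs 9: x=3 → posterior Gamma(34, 56/5)
obs 10: x=6 → posterior Gamma(40, 61/5)
obs 11: x=0 → posterior Gamma(40, 66/5)
obs 12: x=2 → posterior Gamma(42, 71/5)

k = 5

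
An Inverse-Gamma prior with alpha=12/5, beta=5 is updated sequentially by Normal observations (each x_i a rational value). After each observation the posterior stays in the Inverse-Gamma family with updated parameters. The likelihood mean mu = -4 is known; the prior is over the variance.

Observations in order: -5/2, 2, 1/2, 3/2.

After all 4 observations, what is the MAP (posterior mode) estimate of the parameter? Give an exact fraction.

obs 1: x=-5/2 → posterior Inverse-Gamma(29/10, 49/8)
obs 2: x=2 → posterior Inverse-Gamma(17/5, 193/8)
obs 3: x=1/2 → posterior Inverse-Gamma(39/10, 137/4)
obs 4: x=3/2 → posterior Inverse-Gamma(22/5, 395/8)

1975/216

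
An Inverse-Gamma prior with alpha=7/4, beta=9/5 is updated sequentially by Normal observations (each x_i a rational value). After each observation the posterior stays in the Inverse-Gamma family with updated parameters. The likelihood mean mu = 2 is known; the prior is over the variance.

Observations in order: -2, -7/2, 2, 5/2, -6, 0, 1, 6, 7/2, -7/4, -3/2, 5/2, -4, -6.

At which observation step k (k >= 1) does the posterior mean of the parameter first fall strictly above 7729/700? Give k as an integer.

obs 1: x=-2 → posterior Inverse-Gamma(9/4, 49/5)
obs 2: x=-7/2 → posterior Inverse-Gamma(11/4, 997/40)
obs 3: x=2 → posterior Inverse-Gamma(13/4, 997/40)
obs 4: x=5/2 → posterior Inverse-Gamma(15/4, 501/20)
obs 5: x=-6 → posterior Inverse-Gamma(17/4, 1141/20)
obs 6: x=0 → posterior Inverse-Gamma(19/4, 1181/20)
obs 7: x=1 → posterior Inverse-Gamma(21/4, 1191/20)
obs 8: x=6 → posterior Inverse-Gamma(23/4, 1351/20)
obs 9: x=7/2 → posterior Inverse-Gamma(25/4, 2747/40)
obs 10: x=-7/4 → posterior Inverse-Gamma(27/4, 12113/160)
obs 11: x=-3/2 → posterior Inverse-Gamma(29/4, 13093/160)
obs 12: x=5/2 → posterior Inverse-Gamma(31/4, 13113/160)
obs 13: x=-4 → posterior Inverse-Gamma(33/4, 15993/160)
obs 14: x=-6 → posterior Inverse-Gamma(35/4, 21113/160)

k = 2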